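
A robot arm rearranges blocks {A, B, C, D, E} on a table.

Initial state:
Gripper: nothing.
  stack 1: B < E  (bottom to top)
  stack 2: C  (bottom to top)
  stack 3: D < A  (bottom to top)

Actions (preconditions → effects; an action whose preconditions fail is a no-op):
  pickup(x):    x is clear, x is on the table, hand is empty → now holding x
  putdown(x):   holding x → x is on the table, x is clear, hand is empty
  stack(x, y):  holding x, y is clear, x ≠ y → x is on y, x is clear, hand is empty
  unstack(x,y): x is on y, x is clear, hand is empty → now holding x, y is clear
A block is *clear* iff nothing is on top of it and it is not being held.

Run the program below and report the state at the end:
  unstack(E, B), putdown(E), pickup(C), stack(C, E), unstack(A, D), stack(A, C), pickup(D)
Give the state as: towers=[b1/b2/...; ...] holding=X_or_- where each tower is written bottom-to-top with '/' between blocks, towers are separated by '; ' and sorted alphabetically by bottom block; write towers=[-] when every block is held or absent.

step 1 (unstack(E, B)): towers=[B; C; D/A] holding=E
step 2 (putdown(E)): towers=[B; C; D/A; E] holding=-
step 3 (pickup(C)): towers=[B; D/A; E] holding=C
step 4 (stack(C, E)): towers=[B; D/A; E/C] holding=-
step 5 (unstack(A, D)): towers=[B; D; E/C] holding=A
step 6 (stack(A, C)): towers=[B; D; E/C/A] holding=-
step 7 (pickup(D)): towers=[B; E/C/A] holding=D

towers=[B; E/C/A] holding=D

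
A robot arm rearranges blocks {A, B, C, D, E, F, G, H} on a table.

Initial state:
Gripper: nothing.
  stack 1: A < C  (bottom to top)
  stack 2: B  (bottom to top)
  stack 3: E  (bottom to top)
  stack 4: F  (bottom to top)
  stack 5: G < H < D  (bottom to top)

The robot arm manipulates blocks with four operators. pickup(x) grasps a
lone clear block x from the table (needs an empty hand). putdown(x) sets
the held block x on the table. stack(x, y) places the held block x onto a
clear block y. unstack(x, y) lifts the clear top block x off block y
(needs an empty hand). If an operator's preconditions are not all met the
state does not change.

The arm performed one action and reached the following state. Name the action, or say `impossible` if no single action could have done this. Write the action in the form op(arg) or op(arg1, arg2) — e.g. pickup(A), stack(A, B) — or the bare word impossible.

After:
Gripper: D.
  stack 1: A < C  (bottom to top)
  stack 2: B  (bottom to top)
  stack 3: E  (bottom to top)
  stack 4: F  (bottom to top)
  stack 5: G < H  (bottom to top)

target: towers=[A/C; B; E; F; G/H] holding=D
         pickup(E) → towers=[A/C; B; F; G/H/D] holding=E
         pickup(B) → towers=[A/C; E; F; G/H/D] holding=B
         pickup(F) → towers=[A/C; B; E; G/H/D] holding=F
     unstack(D, H) → towers=[A/C; B; E; F; G/H] holding=D  ← match
     unstack(C, A) → towers=[A; B; E; F; G/H/D] holding=C

unstack(D, H)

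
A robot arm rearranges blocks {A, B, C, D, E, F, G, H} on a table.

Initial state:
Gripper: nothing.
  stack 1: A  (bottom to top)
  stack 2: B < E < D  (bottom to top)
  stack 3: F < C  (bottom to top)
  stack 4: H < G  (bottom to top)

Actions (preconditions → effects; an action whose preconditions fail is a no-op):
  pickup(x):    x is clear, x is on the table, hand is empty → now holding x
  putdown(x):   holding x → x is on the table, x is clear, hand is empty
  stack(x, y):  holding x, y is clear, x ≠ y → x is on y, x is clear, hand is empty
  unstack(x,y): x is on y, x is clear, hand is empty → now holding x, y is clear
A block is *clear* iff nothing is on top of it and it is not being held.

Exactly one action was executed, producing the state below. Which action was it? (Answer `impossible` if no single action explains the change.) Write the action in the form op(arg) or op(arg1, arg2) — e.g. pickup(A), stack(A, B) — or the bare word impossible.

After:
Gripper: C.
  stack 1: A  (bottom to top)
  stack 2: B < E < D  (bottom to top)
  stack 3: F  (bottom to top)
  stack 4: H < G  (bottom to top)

unstack(C, F)

target: towers=[A; B/E/D; F; H/G] holding=C
     unstack(G, H) → towers=[A; B/E/D; F/C; H] holding=G
         pickup(A) → towers=[B/E/D; F/C; H/G] holding=A
     unstack(D, E) → towers=[A; B/E; F/C; H/G] holding=D
     unstack(C, F) → towers=[A; B/E/D; F; H/G] holding=C  ← match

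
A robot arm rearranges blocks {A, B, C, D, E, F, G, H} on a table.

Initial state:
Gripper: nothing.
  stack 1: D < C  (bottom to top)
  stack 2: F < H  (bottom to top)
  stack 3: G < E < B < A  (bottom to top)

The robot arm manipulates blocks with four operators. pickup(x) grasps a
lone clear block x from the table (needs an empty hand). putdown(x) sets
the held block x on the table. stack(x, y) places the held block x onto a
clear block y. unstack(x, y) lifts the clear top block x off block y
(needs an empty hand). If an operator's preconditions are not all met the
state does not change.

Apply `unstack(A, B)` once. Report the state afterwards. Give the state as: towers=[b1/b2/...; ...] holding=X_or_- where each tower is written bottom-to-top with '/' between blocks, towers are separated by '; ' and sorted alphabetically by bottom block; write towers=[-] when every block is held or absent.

before: towers=[D/C; F/H; G/E/B/A] holding=-
pre[unstack(A, B)]: on(A,B) ok, clear(A) ok, handempty ok
all met → apply unstack(A, B)
after:  towers=[D/C; F/H; G/E/B] holding=A

towers=[D/C; F/H; G/E/B] holding=A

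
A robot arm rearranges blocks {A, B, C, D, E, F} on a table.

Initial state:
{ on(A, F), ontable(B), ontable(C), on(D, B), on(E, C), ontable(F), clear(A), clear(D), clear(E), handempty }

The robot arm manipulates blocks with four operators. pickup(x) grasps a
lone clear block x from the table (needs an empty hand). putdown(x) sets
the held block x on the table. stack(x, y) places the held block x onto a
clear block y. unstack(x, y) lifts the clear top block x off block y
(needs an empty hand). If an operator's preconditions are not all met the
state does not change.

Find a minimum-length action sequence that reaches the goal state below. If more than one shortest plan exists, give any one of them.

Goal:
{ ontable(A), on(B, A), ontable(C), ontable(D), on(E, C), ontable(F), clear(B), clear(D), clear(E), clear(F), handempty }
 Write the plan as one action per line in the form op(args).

step 1 (unstack(D, B)): towers=[B; C/E; F/A] holding=D
step 2 (putdown(D)): towers=[B; C/E; D; F/A] holding=-
step 3 (unstack(A, F)): towers=[B; C/E; D; F] holding=A
step 4 (putdown(A)): towers=[A; B; C/E; D; F] holding=-
step 5 (pickup(B)): towers=[A; C/E; D; F] holding=B
step 6 (stack(B, A)): towers=[A/B; C/E; D; F] holding=-
goal check: towers=[A/B; C/E; D; F] holding=- — reached (length 6, optimal by BFS)

unstack(D, B)
putdown(D)
unstack(A, F)
putdown(A)
pickup(B)
stack(B, A)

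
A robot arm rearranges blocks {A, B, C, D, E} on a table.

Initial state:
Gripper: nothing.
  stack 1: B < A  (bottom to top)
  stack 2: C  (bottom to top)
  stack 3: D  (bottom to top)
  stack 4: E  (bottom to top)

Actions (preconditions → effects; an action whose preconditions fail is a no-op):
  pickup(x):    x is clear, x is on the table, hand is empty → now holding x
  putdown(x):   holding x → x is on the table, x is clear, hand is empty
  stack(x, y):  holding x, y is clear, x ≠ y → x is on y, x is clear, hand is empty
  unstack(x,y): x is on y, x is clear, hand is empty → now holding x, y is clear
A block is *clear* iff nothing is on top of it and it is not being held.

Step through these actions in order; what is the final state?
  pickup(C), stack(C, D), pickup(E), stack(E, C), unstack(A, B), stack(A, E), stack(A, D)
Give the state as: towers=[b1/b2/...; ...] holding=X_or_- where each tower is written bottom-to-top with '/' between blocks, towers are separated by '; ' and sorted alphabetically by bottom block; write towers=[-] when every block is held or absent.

towers=[B; D/C/E/A] holding=-

step 1 (pickup(C)): towers=[B/A; D; E] holding=C
step 2 (stack(C, D)): towers=[B/A; D/C; E] holding=-
step 3 (pickup(E)): towers=[B/A; D/C] holding=E
step 4 (stack(E, C)): towers=[B/A; D/C/E] holding=-
step 5 (unstack(A, B)): towers=[B; D/C/E] holding=A
step 6 (stack(A, E)): towers=[B; D/C/E/A] holding=-
step 7 (stack(A, D)) [no-op]: towers=[B; D/C/E/A] holding=-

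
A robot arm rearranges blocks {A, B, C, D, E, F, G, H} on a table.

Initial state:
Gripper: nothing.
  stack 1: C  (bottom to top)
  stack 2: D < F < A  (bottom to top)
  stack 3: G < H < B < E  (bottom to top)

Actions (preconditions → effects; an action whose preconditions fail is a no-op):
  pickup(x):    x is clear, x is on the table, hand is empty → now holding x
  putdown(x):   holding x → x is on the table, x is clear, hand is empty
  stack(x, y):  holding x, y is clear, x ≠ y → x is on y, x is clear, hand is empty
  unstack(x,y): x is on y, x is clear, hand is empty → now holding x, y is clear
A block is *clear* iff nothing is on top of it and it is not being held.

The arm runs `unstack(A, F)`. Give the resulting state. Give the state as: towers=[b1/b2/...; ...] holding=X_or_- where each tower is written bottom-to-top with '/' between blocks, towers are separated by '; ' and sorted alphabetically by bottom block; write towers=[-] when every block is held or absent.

towers=[C; D/F; G/H/B/E] holding=A

before: towers=[C; D/F/A; G/H/B/E] holding=-
pre[unstack(A, F)]: on(A,F) ok, clear(A) ok, handempty ok
all met → apply unstack(A, F)
after:  towers=[C; D/F; G/H/B/E] holding=A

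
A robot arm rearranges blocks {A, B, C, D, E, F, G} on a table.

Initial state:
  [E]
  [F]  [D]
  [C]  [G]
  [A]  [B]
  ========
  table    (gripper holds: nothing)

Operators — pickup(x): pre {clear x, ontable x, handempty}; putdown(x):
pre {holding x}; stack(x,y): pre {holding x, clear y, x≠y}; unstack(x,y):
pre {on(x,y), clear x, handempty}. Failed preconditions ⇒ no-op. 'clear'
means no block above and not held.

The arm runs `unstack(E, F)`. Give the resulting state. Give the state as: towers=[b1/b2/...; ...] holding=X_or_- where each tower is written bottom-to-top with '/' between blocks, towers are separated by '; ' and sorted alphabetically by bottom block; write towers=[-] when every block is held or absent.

before: towers=[A/C/F/E; B/G/D] holding=-
pre[unstack(E, F)]: on(E,F) yes, clear(E) yes, handempty yes
all met → apply unstack(E, F)
after:  towers=[A/C/F; B/G/D] holding=E

towers=[A/C/F; B/G/D] holding=E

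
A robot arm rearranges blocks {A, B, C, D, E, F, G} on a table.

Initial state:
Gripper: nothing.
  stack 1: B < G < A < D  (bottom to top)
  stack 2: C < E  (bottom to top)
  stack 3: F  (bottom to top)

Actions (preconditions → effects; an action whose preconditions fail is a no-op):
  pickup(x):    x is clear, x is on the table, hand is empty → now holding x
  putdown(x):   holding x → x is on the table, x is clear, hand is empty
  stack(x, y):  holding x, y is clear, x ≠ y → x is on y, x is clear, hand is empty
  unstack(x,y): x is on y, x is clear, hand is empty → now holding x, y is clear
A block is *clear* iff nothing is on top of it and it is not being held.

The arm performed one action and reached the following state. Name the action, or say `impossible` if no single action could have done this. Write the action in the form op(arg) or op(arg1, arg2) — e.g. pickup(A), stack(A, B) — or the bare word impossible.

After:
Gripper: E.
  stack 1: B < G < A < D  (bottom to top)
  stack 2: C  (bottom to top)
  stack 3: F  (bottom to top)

unstack(E, C)

target: towers=[B/G/A/D; C; F] holding=E
         pickup(F) → towers=[B/G/A/D; C/E] holding=F
     unstack(D, A) → towers=[B/G/A; C/E; F] holding=D
     unstack(E, C) → towers=[B/G/A/D; C; F] holding=E  ← match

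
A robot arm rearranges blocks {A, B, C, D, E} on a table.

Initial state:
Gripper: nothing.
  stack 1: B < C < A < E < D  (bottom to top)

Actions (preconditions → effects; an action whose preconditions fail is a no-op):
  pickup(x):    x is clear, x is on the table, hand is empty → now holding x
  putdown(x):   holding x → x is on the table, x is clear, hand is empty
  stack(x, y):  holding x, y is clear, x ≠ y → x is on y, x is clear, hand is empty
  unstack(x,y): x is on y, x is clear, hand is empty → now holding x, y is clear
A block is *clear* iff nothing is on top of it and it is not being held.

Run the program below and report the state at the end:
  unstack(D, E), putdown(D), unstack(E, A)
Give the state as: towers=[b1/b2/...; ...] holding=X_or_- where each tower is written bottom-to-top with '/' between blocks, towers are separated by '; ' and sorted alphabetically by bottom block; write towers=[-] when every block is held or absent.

step 1 (unstack(D, E)): towers=[B/C/A/E] holding=D
step 2 (putdown(D)): towers=[B/C/A/E; D] holding=-
step 3 (unstack(E, A)): towers=[B/C/A; D] holding=E

towers=[B/C/A; D] holding=E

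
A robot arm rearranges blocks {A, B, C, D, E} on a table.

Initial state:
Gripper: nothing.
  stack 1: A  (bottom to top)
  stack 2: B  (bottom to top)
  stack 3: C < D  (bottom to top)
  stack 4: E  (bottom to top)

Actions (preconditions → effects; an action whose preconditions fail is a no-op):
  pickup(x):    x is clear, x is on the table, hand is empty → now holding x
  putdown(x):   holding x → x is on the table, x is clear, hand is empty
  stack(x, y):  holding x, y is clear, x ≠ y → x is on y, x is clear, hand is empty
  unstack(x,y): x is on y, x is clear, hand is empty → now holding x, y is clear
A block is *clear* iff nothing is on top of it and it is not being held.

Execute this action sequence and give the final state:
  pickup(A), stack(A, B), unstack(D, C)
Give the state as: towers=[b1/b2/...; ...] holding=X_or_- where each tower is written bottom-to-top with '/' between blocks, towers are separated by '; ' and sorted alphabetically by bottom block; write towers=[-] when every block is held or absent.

step 1 (pickup(A)): towers=[B; C/D; E] holding=A
step 2 (stack(A, B)): towers=[B/A; C/D; E] holding=-
step 3 (unstack(D, C)): towers=[B/A; C; E] holding=D

towers=[B/A; C; E] holding=D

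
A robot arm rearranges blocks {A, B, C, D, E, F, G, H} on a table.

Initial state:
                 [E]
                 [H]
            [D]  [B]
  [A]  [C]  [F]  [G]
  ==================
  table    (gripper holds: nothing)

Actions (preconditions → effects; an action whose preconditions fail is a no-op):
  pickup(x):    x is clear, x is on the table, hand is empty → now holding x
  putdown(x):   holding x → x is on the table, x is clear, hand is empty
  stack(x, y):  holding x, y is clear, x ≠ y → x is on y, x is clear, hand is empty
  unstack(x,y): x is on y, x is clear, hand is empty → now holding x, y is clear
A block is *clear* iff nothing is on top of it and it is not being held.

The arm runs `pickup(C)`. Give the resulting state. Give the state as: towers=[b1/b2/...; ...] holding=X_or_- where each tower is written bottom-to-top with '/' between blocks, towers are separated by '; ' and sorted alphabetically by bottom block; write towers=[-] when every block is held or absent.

towers=[A; F/D; G/B/H/E] holding=C

before: towers=[A; C; F/D; G/B/H/E] holding=-
pre[pickup(C)]: clear(C) ok, ontable(C) ok, handempty ok
all met → apply pickup(C)
after:  towers=[A; F/D; G/B/H/E] holding=C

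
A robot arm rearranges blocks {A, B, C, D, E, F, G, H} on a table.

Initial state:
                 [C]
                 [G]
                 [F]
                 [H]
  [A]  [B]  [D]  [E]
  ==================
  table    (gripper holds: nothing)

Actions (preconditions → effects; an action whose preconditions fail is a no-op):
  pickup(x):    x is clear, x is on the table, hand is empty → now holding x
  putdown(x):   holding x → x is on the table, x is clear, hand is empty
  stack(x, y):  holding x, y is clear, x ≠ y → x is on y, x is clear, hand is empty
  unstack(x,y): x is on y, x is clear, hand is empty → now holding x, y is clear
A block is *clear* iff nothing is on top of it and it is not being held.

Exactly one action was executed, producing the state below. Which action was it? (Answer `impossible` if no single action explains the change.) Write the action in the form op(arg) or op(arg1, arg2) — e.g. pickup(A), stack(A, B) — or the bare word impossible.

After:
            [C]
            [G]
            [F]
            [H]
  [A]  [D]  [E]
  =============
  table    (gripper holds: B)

pickup(B)

target: towers=[A; D; E/H/F/G/C] holding=B
         pickup(A) → towers=[B; D; E/H/F/G/C] holding=A
         pickup(B) → towers=[A; D; E/H/F/G/C] holding=B  ← match
         pickup(D) → towers=[A; B; E/H/F/G/C] holding=D
     unstack(C, G) → towers=[A; B; D; E/H/F/G] holding=C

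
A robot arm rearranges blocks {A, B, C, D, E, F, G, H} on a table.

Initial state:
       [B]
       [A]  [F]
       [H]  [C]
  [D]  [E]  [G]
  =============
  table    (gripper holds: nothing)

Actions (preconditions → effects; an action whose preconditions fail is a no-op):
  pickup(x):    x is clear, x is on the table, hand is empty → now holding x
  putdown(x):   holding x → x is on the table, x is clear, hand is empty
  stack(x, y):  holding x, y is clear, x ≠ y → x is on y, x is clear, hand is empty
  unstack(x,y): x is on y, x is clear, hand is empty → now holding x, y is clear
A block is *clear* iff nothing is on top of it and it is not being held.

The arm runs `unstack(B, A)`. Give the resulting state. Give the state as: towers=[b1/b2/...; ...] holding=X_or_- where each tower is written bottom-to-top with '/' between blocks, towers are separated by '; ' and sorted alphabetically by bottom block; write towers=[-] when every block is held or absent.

towers=[D; E/H/A; G/C/F] holding=B

before: towers=[D; E/H/A/B; G/C/F] holding=-
pre[unstack(B, A)]: on(B,A) yes, clear(B) yes, handempty yes
all met → apply unstack(B, A)
after:  towers=[D; E/H/A; G/C/F] holding=B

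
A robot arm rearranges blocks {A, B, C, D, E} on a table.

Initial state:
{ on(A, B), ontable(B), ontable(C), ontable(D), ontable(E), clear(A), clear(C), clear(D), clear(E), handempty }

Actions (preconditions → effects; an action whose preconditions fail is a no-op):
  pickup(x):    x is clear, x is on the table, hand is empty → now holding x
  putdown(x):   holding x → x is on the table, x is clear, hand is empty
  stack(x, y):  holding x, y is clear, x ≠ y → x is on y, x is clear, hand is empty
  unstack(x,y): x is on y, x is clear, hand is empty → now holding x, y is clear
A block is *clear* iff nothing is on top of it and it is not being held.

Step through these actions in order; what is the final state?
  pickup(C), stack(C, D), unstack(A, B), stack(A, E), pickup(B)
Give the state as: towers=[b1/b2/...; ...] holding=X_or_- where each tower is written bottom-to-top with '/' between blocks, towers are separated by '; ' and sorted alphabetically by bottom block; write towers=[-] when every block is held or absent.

step 1 (pickup(C)): towers=[B/A; D; E] holding=C
step 2 (stack(C, D)): towers=[B/A; D/C; E] holding=-
step 3 (unstack(A, B)): towers=[B; D/C; E] holding=A
step 4 (stack(A, E)): towers=[B; D/C; E/A] holding=-
step 5 (pickup(B)): towers=[D/C; E/A] holding=B

towers=[D/C; E/A] holding=B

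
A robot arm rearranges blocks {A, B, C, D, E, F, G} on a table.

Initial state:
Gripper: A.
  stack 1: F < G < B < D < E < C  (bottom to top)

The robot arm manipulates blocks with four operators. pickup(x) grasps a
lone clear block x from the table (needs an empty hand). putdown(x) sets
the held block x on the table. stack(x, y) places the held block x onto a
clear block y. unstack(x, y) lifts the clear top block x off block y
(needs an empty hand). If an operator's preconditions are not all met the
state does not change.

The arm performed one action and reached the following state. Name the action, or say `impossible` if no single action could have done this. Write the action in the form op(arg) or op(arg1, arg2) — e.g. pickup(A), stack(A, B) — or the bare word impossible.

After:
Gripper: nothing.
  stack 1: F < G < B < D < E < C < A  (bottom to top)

stack(A, C)

target: towers=[F/G/B/D/E/C/A] holding=-
        putdown(A) → towers=[A; F/G/B/D/E/C] holding=-
       stack(A, C) → towers=[F/G/B/D/E/C/A] holding=-  ← match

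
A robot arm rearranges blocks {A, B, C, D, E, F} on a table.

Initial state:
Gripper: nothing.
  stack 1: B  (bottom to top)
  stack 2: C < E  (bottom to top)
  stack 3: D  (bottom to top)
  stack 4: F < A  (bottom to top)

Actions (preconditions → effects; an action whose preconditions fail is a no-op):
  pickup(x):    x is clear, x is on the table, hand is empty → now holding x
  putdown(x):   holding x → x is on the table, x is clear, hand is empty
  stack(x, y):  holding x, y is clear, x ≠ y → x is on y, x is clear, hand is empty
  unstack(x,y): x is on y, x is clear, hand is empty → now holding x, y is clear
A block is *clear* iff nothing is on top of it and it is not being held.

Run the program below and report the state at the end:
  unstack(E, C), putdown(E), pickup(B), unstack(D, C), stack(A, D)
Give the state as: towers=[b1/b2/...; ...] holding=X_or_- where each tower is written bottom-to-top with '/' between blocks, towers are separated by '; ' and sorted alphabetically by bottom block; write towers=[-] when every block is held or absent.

towers=[C; D; E; F/A] holding=B

step 1 (unstack(E, C)): towers=[B; C; D; F/A] holding=E
step 2 (putdown(E)): towers=[B; C; D; E; F/A] holding=-
step 3 (pickup(B)): towers=[C; D; E; F/A] holding=B
step 4 (unstack(D, C)) [no-op]: towers=[C; D; E; F/A] holding=B
step 5 (stack(A, D)) [no-op]: towers=[C; D; E; F/A] holding=B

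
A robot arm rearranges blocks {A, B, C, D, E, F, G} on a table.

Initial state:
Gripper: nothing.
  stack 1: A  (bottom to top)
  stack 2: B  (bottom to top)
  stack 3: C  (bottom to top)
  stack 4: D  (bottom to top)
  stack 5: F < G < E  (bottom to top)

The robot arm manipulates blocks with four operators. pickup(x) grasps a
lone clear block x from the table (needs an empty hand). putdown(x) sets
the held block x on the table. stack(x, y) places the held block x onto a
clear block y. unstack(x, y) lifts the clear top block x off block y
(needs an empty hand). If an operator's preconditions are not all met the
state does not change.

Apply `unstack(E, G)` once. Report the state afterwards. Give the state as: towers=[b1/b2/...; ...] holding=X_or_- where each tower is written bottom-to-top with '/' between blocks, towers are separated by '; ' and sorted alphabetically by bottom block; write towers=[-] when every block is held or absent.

towers=[A; B; C; D; F/G] holding=E

before: towers=[A; B; C; D; F/G/E] holding=-
pre[unstack(E, G)]: on(E,G) ✓, clear(E) ✓, handempty ✓
all met → apply unstack(E, G)
after:  towers=[A; B; C; D; F/G] holding=E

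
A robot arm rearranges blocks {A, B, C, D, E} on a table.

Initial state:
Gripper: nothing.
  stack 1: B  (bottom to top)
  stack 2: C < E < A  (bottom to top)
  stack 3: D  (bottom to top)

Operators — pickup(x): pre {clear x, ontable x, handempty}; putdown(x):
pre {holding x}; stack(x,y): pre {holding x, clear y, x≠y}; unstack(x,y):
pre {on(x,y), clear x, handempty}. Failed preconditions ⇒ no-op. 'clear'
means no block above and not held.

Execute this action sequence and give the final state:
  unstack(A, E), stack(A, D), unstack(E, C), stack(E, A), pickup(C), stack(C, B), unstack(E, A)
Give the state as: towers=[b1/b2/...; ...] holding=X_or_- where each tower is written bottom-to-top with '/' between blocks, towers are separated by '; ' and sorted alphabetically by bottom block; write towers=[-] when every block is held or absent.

step 1 (unstack(A, E)): towers=[B; C/E; D] holding=A
step 2 (stack(A, D)): towers=[B; C/E; D/A] holding=-
step 3 (unstack(E, C)): towers=[B; C; D/A] holding=E
step 4 (stack(E, A)): towers=[B; C; D/A/E] holding=-
step 5 (pickup(C)): towers=[B; D/A/E] holding=C
step 6 (stack(C, B)): towers=[B/C; D/A/E] holding=-
step 7 (unstack(E, A)): towers=[B/C; D/A] holding=E

towers=[B/C; D/A] holding=E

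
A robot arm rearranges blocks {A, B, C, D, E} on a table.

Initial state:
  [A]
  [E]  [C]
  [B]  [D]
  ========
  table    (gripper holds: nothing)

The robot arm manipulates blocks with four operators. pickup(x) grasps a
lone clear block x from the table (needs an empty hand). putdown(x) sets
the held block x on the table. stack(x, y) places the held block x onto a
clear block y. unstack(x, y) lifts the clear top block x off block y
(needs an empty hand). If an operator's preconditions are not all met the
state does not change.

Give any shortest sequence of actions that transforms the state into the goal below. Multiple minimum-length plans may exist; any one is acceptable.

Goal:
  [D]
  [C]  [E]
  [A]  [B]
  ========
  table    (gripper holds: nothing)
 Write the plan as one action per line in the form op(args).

unstack(A, E)
putdown(A)
unstack(C, D)
stack(C, A)
pickup(D)
stack(D, C)

step 1 (unstack(A, E)): towers=[B/E; D/C] holding=A
step 2 (putdown(A)): towers=[A; B/E; D/C] holding=-
step 3 (unstack(C, D)): towers=[A; B/E; D] holding=C
step 4 (stack(C, A)): towers=[A/C; B/E; D] holding=-
step 5 (pickup(D)): towers=[A/C; B/E] holding=D
step 6 (stack(D, C)): towers=[A/C/D; B/E] holding=-
goal check: towers=[A/C/D; B/E] holding=- — reached (length 6, optimal by BFS)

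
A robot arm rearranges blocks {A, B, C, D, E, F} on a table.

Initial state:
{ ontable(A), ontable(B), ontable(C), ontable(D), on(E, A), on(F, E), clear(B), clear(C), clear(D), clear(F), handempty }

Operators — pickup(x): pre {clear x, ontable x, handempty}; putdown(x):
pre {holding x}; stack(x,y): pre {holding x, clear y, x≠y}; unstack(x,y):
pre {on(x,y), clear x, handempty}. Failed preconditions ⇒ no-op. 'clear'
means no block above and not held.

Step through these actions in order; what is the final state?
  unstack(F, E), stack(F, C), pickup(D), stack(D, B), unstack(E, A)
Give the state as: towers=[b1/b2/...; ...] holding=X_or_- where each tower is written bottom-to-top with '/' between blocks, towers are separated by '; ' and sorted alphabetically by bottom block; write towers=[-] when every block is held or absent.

step 1 (unstack(F, E)): towers=[A/E; B; C; D] holding=F
step 2 (stack(F, C)): towers=[A/E; B; C/F; D] holding=-
step 3 (pickup(D)): towers=[A/E; B; C/F] holding=D
step 4 (stack(D, B)): towers=[A/E; B/D; C/F] holding=-
step 5 (unstack(E, A)): towers=[A; B/D; C/F] holding=E

towers=[A; B/D; C/F] holding=E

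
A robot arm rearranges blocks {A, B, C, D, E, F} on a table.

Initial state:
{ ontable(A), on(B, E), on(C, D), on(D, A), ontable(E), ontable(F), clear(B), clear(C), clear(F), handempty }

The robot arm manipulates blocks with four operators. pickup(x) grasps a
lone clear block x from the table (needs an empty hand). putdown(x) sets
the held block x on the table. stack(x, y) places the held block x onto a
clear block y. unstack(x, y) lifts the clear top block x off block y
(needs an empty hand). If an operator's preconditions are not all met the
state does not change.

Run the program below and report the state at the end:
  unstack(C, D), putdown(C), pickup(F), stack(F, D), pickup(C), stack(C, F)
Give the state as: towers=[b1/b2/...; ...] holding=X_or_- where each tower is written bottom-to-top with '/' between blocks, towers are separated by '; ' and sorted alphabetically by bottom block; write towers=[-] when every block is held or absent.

towers=[A/D/F/C; E/B] holding=-

step 1 (unstack(C, D)): towers=[A/D; E/B; F] holding=C
step 2 (putdown(C)): towers=[A/D; C; E/B; F] holding=-
step 3 (pickup(F)): towers=[A/D; C; E/B] holding=F
step 4 (stack(F, D)): towers=[A/D/F; C; E/B] holding=-
step 5 (pickup(C)): towers=[A/D/F; E/B] holding=C
step 6 (stack(C, F)): towers=[A/D/F/C; E/B] holding=-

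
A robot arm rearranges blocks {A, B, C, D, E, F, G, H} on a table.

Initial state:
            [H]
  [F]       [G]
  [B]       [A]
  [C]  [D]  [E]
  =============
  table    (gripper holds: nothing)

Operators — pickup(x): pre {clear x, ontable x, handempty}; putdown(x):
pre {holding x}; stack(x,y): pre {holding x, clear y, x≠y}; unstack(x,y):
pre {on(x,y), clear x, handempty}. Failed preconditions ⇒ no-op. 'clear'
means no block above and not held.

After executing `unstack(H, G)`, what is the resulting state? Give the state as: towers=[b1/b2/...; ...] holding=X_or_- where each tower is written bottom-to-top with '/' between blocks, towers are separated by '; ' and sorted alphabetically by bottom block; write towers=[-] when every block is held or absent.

towers=[C/B/F; D; E/A/G] holding=H

before: towers=[C/B/F; D; E/A/G/H] holding=-
pre[unstack(H, G)]: on(H,G) ✓, clear(H) ✓, handempty ✓
all met → apply unstack(H, G)
after:  towers=[C/B/F; D; E/A/G] holding=H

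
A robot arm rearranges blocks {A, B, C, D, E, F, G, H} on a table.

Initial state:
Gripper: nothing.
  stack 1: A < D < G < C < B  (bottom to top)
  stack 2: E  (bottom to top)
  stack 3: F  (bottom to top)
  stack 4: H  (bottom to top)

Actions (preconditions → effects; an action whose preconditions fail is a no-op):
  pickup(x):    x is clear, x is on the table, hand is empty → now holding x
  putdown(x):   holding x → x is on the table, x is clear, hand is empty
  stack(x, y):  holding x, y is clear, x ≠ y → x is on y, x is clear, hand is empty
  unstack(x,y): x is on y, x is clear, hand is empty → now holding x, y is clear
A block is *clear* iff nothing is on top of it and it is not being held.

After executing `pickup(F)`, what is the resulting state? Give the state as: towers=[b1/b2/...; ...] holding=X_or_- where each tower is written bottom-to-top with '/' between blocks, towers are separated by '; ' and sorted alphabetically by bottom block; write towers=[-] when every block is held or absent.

towers=[A/D/G/C/B; E; H] holding=F

before: towers=[A/D/G/C/B; E; F; H] holding=-
pre[pickup(F)]: clear(F) ✓, ontable(F) ✓, handempty ✓
all met → apply pickup(F)
after:  towers=[A/D/G/C/B; E; H] holding=F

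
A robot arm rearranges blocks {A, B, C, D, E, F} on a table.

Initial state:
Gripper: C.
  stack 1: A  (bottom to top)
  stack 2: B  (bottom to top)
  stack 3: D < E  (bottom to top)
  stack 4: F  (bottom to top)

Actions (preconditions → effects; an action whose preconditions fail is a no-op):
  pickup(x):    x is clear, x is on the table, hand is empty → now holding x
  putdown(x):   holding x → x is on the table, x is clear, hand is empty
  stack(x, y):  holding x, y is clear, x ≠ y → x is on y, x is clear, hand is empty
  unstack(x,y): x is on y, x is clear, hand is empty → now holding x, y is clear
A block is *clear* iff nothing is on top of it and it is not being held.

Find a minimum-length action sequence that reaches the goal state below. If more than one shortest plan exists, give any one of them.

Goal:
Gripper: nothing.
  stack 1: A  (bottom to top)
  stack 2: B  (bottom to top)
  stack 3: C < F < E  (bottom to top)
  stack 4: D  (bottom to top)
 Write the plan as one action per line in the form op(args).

putdown(C)
pickup(F)
stack(F, C)
unstack(E, D)
stack(E, F)

step 1 (putdown(C)): towers=[A; B; C; D/E; F] holding=-
step 2 (pickup(F)): towers=[A; B; C; D/E] holding=F
step 3 (stack(F, C)): towers=[A; B; C/F; D/E] holding=-
step 4 (unstack(E, D)): towers=[A; B; C/F; D] holding=E
step 5 (stack(E, F)): towers=[A; B; C/F/E; D] holding=-
goal check: towers=[A; B; C/F/E; D] holding=- — reached (length 5, optimal by BFS)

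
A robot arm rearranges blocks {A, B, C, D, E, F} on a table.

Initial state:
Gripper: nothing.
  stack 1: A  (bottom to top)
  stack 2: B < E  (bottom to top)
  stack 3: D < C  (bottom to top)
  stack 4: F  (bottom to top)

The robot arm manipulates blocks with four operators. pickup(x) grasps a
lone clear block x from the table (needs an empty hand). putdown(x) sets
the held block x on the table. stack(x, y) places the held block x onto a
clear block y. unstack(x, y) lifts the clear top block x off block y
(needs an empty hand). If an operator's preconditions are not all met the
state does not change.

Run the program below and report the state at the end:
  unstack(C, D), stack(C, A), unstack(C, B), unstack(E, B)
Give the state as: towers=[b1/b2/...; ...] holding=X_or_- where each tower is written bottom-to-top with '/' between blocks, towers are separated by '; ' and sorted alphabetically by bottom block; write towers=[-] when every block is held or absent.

step 1 (unstack(C, D)): towers=[A; B/E; D; F] holding=C
step 2 (stack(C, A)): towers=[A/C; B/E; D; F] holding=-
step 3 (unstack(C, B)) [no-op]: towers=[A/C; B/E; D; F] holding=-
step 4 (unstack(E, B)): towers=[A/C; B; D; F] holding=E

towers=[A/C; B; D; F] holding=E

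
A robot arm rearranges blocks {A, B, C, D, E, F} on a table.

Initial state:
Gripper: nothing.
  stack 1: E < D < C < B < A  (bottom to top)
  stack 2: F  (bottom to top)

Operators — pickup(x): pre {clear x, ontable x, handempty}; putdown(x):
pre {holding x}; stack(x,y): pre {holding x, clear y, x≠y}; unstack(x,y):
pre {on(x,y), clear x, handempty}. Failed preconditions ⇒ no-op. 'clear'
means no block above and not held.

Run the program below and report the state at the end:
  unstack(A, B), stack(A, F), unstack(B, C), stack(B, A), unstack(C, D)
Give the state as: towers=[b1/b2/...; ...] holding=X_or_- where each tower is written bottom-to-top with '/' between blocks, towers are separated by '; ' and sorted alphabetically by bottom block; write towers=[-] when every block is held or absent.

towers=[E/D; F/A/B] holding=C

step 1 (unstack(A, B)): towers=[E/D/C/B; F] holding=A
step 2 (stack(A, F)): towers=[E/D/C/B; F/A] holding=-
step 3 (unstack(B, C)): towers=[E/D/C; F/A] holding=B
step 4 (stack(B, A)): towers=[E/D/C; F/A/B] holding=-
step 5 (unstack(C, D)): towers=[E/D; F/A/B] holding=C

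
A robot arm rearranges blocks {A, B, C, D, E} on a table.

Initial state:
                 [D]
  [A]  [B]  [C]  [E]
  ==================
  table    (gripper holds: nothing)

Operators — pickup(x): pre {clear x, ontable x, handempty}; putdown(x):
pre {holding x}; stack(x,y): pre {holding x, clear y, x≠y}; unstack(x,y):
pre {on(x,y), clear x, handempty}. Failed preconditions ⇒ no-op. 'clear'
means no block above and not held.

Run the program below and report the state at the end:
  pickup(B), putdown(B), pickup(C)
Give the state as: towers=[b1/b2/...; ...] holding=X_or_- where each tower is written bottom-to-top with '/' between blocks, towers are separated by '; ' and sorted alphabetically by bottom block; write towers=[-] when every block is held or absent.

step 1 (pickup(B)): towers=[A; C; E/D] holding=B
step 2 (putdown(B)): towers=[A; B; C; E/D] holding=-
step 3 (pickup(C)): towers=[A; B; E/D] holding=C

towers=[A; B; E/D] holding=C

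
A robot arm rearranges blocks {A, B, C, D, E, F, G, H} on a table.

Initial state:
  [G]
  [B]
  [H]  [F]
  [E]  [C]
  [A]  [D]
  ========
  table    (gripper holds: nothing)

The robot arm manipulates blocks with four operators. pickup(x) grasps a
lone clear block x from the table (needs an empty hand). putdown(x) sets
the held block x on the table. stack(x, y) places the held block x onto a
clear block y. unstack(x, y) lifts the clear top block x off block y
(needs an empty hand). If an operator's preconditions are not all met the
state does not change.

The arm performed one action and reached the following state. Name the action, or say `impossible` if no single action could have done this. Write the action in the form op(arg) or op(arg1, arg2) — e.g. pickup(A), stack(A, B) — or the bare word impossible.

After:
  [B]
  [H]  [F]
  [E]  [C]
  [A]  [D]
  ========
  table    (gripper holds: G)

unstack(G, B)

target: towers=[A/E/H/B; D/C/F] holding=G
     unstack(G, B) → towers=[A/E/H/B; D/C/F] holding=G  ← match
     unstack(F, C) → towers=[A/E/H/B/G; D/C] holding=F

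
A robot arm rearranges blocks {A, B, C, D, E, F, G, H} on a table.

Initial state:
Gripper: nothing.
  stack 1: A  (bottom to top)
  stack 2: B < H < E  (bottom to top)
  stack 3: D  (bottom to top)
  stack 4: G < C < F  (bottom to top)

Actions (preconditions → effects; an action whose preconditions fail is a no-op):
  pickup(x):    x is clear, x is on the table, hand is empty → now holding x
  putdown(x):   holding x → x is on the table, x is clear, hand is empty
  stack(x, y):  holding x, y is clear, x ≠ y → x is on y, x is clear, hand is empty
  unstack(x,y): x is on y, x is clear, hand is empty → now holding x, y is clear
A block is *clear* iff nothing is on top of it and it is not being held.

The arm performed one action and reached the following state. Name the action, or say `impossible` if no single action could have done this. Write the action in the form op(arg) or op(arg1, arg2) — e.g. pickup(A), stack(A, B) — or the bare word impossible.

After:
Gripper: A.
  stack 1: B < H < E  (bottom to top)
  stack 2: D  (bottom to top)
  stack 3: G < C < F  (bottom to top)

pickup(A)

target: towers=[B/H/E; D; G/C/F] holding=A
         pickup(A) → towers=[B/H/E; D; G/C/F] holding=A  ← match
     unstack(E, H) → towers=[A; B/H; D; G/C/F] holding=E
     unstack(F, C) → towers=[A; B/H/E; D; G/C] holding=F
         pickup(D) → towers=[A; B/H/E; G/C/F] holding=D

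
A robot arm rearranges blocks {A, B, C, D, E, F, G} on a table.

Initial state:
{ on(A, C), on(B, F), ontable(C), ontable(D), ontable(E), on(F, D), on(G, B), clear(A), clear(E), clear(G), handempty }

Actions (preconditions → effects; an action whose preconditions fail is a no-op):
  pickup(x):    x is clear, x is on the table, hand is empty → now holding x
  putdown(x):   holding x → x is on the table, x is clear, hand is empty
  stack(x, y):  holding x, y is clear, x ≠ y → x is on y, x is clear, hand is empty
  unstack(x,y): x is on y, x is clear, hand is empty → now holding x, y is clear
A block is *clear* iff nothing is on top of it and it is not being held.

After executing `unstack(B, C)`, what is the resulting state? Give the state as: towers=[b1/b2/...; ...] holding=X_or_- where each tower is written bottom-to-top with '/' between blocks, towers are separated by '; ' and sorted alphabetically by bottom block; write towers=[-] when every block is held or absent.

before: towers=[C/A; D/F/B/G; E] holding=-
pre[unstack(B, C)]: on(B,C) no, clear(B) no, handempty yes
on(B,C), clear(B) unmet → unstack(B, C) is a no-op
after:  towers=[C/A; D/F/B/G; E] holding=-

towers=[C/A; D/F/B/G; E] holding=-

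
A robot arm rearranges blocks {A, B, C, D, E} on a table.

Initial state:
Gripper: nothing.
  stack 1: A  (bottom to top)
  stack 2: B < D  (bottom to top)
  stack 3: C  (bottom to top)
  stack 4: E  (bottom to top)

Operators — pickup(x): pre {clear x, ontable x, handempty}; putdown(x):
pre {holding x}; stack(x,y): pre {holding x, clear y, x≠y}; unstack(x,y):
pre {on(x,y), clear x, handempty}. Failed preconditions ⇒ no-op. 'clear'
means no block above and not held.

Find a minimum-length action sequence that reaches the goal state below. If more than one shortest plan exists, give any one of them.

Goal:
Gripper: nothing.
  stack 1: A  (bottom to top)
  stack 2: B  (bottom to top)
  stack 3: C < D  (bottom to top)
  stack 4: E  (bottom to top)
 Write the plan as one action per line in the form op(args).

unstack(D, B)
stack(D, C)

step 1 (unstack(D, B)): towers=[A; B; C; E] holding=D
step 2 (stack(D, C)): towers=[A; B; C/D; E] holding=-
goal check: towers=[A; B; C/D; E] holding=- — reached (length 2, optimal by BFS)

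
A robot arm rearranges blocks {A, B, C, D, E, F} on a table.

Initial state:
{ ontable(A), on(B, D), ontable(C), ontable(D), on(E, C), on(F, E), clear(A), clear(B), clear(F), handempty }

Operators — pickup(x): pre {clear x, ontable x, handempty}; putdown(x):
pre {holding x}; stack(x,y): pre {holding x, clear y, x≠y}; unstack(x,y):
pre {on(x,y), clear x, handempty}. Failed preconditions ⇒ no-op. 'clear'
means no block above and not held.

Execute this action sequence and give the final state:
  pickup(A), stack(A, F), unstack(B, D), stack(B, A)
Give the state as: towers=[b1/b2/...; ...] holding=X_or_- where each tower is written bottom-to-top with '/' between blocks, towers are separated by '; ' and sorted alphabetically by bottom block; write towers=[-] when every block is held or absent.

towers=[C/E/F/A/B; D] holding=-

step 1 (pickup(A)): towers=[C/E/F; D/B] holding=A
step 2 (stack(A, F)): towers=[C/E/F/A; D/B] holding=-
step 3 (unstack(B, D)): towers=[C/E/F/A; D] holding=B
step 4 (stack(B, A)): towers=[C/E/F/A/B; D] holding=-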